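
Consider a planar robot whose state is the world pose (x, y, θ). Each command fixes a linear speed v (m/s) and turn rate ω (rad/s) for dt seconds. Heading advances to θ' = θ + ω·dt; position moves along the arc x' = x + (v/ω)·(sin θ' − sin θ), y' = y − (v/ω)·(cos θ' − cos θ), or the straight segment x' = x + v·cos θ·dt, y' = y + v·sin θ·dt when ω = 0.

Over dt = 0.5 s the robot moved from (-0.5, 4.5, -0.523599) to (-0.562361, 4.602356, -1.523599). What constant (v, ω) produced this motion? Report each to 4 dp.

Δθ = -1.523599 − -0.523599 = -1.000000
ω = Δθ/dt = -1.000000/0.5 = -2.0000
R = −Δy/(cos θ' − cos θ) = 0.1250
v = R·ω = 0.1250·-2.0000 = -0.2500

v = -0.2500, ω = -2.0000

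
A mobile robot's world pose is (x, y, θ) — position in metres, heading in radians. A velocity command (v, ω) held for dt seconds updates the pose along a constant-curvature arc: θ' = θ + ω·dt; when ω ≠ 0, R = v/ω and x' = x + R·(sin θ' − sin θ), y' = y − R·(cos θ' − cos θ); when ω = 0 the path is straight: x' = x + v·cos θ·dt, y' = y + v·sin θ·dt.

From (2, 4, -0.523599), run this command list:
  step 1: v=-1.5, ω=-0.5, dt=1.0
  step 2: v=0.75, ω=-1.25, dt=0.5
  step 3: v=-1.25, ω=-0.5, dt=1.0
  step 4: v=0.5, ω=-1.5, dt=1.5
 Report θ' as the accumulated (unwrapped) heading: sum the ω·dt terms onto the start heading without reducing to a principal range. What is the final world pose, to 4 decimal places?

step 1: θ'=-1.0236 (R=3.0000) → pose (0.9380, 5.0372, -1.0236)
step 2: θ'=-1.6486 (R=-0.6000) → pose (1.0238, 4.6784, -1.6486)
step 3: θ'=-2.1486 (R=2.5000) → pose (1.4221, 5.8495, -2.1486)
step 4: θ'=-4.3986 (R=-0.3333) → pose (0.8258, 5.9287, -4.3986)

(0.8258, 5.9287, -4.3986)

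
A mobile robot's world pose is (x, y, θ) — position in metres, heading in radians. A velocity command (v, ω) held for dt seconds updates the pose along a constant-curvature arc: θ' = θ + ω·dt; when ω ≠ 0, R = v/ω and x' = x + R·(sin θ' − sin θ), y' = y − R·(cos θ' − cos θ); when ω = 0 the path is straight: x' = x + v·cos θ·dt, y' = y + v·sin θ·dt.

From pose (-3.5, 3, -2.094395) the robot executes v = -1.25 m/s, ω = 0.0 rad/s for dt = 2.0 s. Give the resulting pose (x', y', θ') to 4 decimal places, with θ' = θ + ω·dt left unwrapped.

θ' = -2.0944 + 0.0·2.0 = -2.0944
ω = 0 → straight: x' = -3.5 + -1.25·cos(-2.0944)·2.0 = -2.2500
y' = 3 + -1.25·sin(-2.0944)·2.0 = 5.1651

(-2.2500, 5.1651, -2.0944)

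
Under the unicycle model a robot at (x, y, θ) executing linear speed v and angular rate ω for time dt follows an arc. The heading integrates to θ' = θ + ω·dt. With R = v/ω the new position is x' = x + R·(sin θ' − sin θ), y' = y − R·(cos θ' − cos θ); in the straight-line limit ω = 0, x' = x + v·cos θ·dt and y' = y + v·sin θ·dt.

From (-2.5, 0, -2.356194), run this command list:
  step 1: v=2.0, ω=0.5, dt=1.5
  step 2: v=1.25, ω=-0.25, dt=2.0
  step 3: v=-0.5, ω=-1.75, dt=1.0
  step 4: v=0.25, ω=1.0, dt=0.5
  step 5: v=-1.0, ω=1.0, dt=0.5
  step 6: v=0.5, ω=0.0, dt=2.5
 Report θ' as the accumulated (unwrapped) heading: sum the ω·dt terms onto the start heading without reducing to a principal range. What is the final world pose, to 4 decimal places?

(-4.7482, -5.2698, -2.8562)

step 1: θ'=-1.6062 (R=4.0000) → pose (-3.6691, -2.6869, -1.6062)
step 2: θ'=-2.1062 (R=-5.0000) → pose (-4.3656, -5.0608, -2.1062)
step 3: θ'=-3.8562 (R=0.2857) → pose (-3.9326, -4.9908, -3.8562)
step 4: θ'=-3.3562 (R=0.2500) → pose (-4.0432, -4.9354, -3.3562)
step 5: θ'=-2.8562 (R=-1.0000) → pose (-3.5487, -4.9178, -2.8562)
step 6: θ'=-2.8562 (straight) → pose (-4.7482, -5.2698, -2.8562)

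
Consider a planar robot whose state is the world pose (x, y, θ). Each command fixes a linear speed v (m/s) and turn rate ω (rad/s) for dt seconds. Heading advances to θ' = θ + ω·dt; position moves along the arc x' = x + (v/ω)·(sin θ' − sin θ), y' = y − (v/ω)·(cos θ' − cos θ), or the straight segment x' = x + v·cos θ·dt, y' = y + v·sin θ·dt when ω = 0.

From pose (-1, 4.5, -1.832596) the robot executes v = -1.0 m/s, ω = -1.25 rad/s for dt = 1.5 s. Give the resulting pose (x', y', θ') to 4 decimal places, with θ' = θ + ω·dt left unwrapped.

(0.2018, 4.9682, -3.7076)

θ' = -1.8326 + -1.25·1.5 = -3.7076
R = v/ω = -1.0/-1.25 = 0.8000
x' = -1 + 0.8000·(sin -3.7076 − sin -1.8326) = 0.2018
y' = 4.5 − 0.8000·(cos -3.7076 − cos -1.8326) = 4.9682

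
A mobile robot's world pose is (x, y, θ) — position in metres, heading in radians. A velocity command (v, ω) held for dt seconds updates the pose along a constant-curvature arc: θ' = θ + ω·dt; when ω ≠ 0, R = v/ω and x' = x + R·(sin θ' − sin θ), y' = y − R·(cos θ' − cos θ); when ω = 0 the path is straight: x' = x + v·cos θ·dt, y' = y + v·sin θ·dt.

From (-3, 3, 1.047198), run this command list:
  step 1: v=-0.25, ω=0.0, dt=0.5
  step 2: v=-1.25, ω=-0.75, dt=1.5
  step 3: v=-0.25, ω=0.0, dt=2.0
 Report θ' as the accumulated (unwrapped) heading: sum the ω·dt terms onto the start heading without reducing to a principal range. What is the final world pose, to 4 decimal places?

(-5.1339, 2.1023, -0.0778)

step 1: θ'=1.0472 (straight) → pose (-3.0625, 2.8917, 1.0472)
step 2: θ'=-0.0778 (R=1.6667) → pose (-4.6354, 2.0635, -0.0778)
step 3: θ'=-0.0778 (straight) → pose (-5.1339, 2.1023, -0.0778)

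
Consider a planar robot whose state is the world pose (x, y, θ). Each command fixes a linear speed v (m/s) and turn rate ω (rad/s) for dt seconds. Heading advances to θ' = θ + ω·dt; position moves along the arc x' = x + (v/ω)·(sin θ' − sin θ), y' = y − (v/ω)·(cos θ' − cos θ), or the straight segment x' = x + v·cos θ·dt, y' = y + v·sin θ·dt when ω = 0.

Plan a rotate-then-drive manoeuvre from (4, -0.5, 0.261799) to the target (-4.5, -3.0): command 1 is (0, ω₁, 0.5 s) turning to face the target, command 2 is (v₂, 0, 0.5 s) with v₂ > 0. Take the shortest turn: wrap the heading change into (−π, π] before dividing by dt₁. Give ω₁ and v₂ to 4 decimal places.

heading to target = atan2(-3−-0.5, -4.5−4) = -2.8555
Δθ = wrap(-2.8555 − 0.2618) = -3.1173; ω₁ = Δθ/dt₁ = -6.2347
distance = √((-4.5−4)² + (-3−-0.5)²) = 8.8600; v₂ = distance/dt₂ = 17.7200

ω₁ = -6.2347, v₂ = 17.7200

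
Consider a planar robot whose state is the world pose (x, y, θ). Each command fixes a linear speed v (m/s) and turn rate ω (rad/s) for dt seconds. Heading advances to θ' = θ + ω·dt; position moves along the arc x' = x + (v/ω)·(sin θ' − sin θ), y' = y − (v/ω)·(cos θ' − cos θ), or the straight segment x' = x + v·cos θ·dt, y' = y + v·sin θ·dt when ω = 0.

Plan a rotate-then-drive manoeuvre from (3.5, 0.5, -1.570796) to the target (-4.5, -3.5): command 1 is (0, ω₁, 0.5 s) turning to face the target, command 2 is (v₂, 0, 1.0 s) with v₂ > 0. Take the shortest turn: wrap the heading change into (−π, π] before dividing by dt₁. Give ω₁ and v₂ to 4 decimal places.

ω₁ = -2.2143, v₂ = 8.9443

heading to target = atan2(-3.5−0.5, -4.5−3.5) = -2.6779
Δθ = wrap(-2.6779 − -1.5708) = -1.1071; ω₁ = Δθ/dt₁ = -2.2143
distance = √((-4.5−3.5)² + (-3.5−0.5)²) = 8.9443; v₂ = distance/dt₂ = 8.9443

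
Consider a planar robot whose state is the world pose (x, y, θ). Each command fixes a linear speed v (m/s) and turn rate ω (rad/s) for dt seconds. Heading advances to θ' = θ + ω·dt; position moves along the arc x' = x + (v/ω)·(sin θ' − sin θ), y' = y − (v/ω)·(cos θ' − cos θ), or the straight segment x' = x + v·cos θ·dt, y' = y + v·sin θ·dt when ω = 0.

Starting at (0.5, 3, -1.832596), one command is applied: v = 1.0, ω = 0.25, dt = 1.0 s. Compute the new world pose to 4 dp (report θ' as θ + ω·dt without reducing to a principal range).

θ' = -1.8326 + 0.25·1.0 = -1.5826
R = v/ω = 1.0/0.25 = 4.0000
x' = 0.5 + 4.0000·(sin -1.5826 − sin -1.8326) = 0.3640
y' = 3 − 4.0000·(cos -1.5826 − cos -1.8326) = 2.0119

(0.3640, 2.0119, -1.5826)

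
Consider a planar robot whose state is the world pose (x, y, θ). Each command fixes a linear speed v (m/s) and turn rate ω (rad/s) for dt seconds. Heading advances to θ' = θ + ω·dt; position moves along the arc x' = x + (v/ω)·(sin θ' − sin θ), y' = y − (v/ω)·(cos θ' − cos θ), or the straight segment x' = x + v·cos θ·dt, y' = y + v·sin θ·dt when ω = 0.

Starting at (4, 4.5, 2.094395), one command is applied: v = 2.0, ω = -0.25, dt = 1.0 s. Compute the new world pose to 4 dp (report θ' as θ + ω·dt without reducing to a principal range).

(3.2258, 6.3384, 1.8444)

θ' = 2.0944 + -0.25·1.0 = 1.8444
R = v/ω = 2.0/-0.25 = -8.0000
x' = 4 + -8.0000·(sin 1.8444 − sin 2.0944) = 3.2258
y' = 4.5 − -8.0000·(cos 1.8444 − cos 2.0944) = 6.3384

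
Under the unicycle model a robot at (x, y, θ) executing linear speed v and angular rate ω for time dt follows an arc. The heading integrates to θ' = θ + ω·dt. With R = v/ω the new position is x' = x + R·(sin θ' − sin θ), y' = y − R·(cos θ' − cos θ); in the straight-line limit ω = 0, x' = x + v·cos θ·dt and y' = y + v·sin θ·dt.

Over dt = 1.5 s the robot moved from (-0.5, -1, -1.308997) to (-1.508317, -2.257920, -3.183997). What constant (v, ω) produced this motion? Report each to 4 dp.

Δθ = -3.183997 − -1.308997 = -1.875000
ω = Δθ/dt = -1.875000/1.5 = -1.2500
R = −Δy/(cos θ' − cos θ) = -1.0000
v = R·ω = -1.0000·-1.2500 = 1.2500

v = 1.2500, ω = -1.2500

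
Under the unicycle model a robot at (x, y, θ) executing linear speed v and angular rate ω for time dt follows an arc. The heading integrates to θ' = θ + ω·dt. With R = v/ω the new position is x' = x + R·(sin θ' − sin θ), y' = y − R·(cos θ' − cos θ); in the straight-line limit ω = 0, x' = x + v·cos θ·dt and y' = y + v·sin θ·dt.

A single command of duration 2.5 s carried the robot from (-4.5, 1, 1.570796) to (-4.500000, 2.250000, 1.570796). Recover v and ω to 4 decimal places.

v = 0.5000, ω = 0.0000

Δθ = 1.570796 − 1.570796 = 0.000000
ω = Δθ/dt = 0.000000/2.5 = 0.0000
ω = 0 → v = (Δx·cos θ + Δy·sin θ)/dt = 0.5000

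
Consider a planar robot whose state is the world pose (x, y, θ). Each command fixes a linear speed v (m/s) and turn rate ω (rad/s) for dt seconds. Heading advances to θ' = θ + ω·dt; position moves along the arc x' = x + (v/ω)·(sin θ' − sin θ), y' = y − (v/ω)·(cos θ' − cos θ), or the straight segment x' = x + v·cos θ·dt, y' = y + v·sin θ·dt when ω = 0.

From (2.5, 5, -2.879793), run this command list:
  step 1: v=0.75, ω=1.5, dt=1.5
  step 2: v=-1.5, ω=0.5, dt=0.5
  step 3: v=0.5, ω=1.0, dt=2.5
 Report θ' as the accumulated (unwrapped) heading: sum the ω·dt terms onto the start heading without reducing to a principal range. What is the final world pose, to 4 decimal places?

step 1: θ'=-0.6298 (R=0.5000) → pose (2.3349, 4.1130, -0.6298)
step 2: θ'=-0.3798 (R=-3.0000) → pose (1.6802, 4.4747, -0.3798)
step 3: θ'=2.1202 (R=0.5000) → pose (2.2920, 5.2002, 2.1202)

(2.2920, 5.2002, 2.1202)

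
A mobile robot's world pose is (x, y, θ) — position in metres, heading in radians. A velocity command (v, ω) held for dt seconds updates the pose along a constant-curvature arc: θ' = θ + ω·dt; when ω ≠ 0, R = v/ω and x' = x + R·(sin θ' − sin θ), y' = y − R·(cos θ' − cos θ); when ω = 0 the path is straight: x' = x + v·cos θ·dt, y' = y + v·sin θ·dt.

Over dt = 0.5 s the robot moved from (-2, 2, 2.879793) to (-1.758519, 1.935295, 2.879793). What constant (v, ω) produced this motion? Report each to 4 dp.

Δθ = 2.879793 − 2.879793 = 0.000000
ω = Δθ/dt = 0.000000/0.5 = 0.0000
ω = 0 → v = (Δx·cos θ + Δy·sin θ)/dt = -0.5000

v = -0.5000, ω = 0.0000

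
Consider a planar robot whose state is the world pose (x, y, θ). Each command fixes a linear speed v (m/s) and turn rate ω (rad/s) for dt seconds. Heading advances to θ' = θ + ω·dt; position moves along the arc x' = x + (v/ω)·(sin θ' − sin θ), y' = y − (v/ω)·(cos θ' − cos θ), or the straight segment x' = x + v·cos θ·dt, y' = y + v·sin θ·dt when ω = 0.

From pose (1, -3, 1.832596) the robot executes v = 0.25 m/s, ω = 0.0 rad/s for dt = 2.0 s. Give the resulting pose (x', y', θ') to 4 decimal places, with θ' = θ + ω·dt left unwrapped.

θ' = 1.8326 + 0.0·2.0 = 1.8326
ω = 0 → straight: x' = 1 + 0.25·cos(1.8326)·2.0 = 0.8706
y' = -3 + 0.25·sin(1.8326)·2.0 = -2.5170

(0.8706, -2.5170, 1.8326)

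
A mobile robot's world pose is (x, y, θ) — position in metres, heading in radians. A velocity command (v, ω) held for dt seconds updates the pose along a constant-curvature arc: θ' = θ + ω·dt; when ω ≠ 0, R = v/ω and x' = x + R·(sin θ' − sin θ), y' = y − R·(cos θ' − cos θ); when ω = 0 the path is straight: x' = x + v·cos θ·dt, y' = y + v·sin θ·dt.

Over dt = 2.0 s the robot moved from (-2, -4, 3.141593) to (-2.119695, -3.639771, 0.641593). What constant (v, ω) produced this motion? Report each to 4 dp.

Δθ = 0.641593 − 3.141593 = -2.500000
ω = Δθ/dt = -2.500000/2.0 = -1.2500
R = −Δy/(cos θ' − cos θ) = -0.2000
v = R·ω = -0.2000·-1.2500 = 0.2500

v = 0.2500, ω = -1.2500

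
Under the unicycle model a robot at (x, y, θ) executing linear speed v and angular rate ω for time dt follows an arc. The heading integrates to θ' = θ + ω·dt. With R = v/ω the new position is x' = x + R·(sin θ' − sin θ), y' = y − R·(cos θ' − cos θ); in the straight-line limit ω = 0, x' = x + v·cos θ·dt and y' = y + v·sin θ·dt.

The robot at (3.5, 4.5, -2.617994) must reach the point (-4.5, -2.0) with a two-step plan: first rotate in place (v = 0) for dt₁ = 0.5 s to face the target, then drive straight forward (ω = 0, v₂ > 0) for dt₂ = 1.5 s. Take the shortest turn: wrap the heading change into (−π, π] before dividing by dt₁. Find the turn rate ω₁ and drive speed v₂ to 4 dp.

heading to target = atan2(-2−4.5, -4.5−3.5) = -2.4593
Δθ = wrap(-2.4593 − -2.6180) = 0.1587; ω₁ = Δθ/dt₁ = 0.3174
distance = √((-4.5−3.5)² + (-2−4.5)²) = 10.3078; v₂ = distance/dt₂ = 6.8718

ω₁ = 0.3174, v₂ = 6.8718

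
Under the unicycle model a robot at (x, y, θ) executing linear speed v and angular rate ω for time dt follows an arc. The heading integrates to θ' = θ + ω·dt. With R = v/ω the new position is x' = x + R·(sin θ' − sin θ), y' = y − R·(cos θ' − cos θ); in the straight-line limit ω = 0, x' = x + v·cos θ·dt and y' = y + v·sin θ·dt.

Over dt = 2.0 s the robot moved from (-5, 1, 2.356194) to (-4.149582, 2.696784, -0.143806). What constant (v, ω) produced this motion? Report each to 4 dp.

v = 1.2500, ω = -1.2500

Δθ = -0.143806 − 2.356194 = -2.500000
ω = Δθ/dt = -2.500000/2.0 = -1.2500
R = −Δy/(cos θ' − cos θ) = -1.0000
v = R·ω = -1.0000·-1.2500 = 1.2500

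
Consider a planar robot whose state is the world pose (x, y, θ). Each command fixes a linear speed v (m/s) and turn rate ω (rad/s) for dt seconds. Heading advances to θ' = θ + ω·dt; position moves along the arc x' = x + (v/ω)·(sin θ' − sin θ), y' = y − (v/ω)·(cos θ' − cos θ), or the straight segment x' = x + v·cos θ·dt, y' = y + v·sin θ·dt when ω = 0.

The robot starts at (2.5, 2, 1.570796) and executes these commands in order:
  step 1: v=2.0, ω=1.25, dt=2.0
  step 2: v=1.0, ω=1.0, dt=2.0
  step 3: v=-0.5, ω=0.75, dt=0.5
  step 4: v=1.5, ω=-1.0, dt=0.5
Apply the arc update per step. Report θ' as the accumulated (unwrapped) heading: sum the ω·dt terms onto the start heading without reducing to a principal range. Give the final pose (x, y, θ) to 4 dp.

(0.6994, 1.3230, 5.9458)

step 1: θ'=4.0708 (R=1.6000) → pose (-0.3818, 2.9576, 4.0708)
step 2: θ'=6.0708 (R=1.0000) → pose (0.2085, 1.3816, 6.0708)
step 3: θ'=6.4458 (R=-0.6667) → pose (-0.0399, 1.3877, 6.4458)
step 4: θ'=5.9458 (R=-1.5000) → pose (0.6994, 1.3230, 5.9458)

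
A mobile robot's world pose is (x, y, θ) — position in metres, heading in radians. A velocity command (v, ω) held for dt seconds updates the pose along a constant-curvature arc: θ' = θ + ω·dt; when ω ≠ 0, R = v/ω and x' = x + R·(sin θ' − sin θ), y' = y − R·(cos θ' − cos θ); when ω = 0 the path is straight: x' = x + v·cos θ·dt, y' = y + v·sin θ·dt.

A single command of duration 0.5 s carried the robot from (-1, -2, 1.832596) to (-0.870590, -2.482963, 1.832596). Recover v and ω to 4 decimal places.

v = -1.0000, ω = 0.0000

Δθ = 1.832596 − 1.832596 = 0.000000
ω = Δθ/dt = 0.000000/0.5 = 0.0000
ω = 0 → v = (Δx·cos θ + Δy·sin θ)/dt = -1.0000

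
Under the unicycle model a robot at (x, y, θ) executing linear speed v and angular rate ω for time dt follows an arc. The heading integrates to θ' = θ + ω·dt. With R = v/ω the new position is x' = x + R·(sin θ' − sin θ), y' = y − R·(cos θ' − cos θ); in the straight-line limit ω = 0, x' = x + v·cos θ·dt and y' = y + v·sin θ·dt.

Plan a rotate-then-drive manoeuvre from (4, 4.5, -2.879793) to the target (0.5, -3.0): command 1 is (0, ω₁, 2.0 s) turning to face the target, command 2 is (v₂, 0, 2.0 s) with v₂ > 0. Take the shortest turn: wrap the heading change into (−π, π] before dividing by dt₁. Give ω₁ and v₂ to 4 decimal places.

ω₁ = 0.4362, v₂ = 4.1382

heading to target = atan2(-3−4.5, 0.5−4) = -2.0074
Δθ = wrap(-2.0074 − -2.8798) = 0.8724; ω₁ = Δθ/dt₁ = 0.4362
distance = √((0.5−4)² + (-3−4.5)²) = 8.2765; v₂ = distance/dt₂ = 4.1382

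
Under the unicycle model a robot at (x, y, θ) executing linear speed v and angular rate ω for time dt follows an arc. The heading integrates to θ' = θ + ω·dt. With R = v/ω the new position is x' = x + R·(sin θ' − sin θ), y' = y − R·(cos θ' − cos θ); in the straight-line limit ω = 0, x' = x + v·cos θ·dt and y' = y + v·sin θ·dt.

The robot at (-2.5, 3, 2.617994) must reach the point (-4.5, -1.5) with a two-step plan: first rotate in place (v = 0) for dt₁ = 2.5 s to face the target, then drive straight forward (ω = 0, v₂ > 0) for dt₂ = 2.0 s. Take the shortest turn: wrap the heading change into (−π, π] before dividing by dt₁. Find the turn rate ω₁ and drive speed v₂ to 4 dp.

heading to target = atan2(-1.5−3, -4.5−-2.5) = -1.9890
Δθ = wrap(-1.9890 − 2.6180) = 1.6762; ω₁ = Δθ/dt₁ = 0.6705
distance = √((-4.5−-2.5)² + (-1.5−3)²) = 4.9244; v₂ = distance/dt₂ = 2.4622

ω₁ = 0.6705, v₂ = 2.4622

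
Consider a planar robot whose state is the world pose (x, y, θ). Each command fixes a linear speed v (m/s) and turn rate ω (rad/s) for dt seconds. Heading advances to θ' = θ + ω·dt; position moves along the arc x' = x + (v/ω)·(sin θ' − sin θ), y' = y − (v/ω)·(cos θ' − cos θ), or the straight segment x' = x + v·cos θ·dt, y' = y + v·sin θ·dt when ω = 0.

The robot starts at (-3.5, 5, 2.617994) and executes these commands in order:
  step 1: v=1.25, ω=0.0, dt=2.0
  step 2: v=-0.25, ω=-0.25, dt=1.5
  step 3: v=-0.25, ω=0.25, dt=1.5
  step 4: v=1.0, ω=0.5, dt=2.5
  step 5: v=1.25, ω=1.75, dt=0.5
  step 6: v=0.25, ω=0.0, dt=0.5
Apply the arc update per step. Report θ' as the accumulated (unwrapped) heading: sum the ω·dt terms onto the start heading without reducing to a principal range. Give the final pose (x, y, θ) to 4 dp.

step 1: θ'=2.6180 (straight) → pose (-5.6651, 6.2500, 2.6180)
step 2: θ'=2.2430 (R=1.0000) → pose (-5.3826, 6.0067, 2.2430)
step 3: θ'=2.6180 (R=-1.0000) → pose (-5.1002, 5.7634, 2.6180)
step 4: θ'=3.8680 (R=2.0000) → pose (-7.4285, 5.5265, 3.8680)
step 5: θ'=4.7430 (R=0.7143) → pose (-7.6681, 4.9706, 4.7430)
step 6: θ'=4.7430 (straight) → pose (-7.6642, 4.8457, 4.7430)

(-7.6642, 4.8457, 4.7430)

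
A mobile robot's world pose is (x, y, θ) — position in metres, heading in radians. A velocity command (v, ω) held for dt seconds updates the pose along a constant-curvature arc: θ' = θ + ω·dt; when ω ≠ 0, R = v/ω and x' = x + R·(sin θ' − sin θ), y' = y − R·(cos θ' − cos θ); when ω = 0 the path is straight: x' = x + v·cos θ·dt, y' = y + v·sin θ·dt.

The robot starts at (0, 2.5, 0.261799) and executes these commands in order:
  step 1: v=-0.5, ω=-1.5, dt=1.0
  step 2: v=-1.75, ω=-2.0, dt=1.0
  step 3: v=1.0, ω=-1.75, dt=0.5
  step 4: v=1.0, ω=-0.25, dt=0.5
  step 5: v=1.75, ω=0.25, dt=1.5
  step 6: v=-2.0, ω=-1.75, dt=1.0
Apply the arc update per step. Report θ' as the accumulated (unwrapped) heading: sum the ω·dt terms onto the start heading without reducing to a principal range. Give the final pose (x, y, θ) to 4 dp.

step 1: θ'=-1.2382 (R=0.3333) → pose (-0.4013, 2.7131, -1.2382)
step 2: θ'=-3.2382 (R=0.8750) → pose (0.5101, 3.8697, -3.2382)
step 3: θ'=-4.1132 (R=-0.5714) → pose (0.0933, 4.1162, -4.1132)
step 4: θ'=-4.2382 (R=-4.0000) → pose (-0.1621, 4.5457, -4.2382)
step 5: θ'=-3.8632 (R=7.0000) → pose (-1.7656, 6.6046, -3.8632)
step 6: θ'=-5.6132 (R=1.1429) → pose (-1.8109, 4.8508, -5.6132)

(-1.8109, 4.8508, -5.6132)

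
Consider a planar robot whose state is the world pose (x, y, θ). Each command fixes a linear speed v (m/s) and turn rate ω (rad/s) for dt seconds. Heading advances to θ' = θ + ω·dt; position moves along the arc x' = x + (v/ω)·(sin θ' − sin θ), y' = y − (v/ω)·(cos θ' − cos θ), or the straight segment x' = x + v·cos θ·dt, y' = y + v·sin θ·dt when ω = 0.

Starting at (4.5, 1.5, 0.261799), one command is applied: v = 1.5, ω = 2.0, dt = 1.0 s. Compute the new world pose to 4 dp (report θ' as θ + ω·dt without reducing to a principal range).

(4.8838, 2.7024, 2.2618)

θ' = 0.2618 + 2.0·1.0 = 2.2618
R = v/ω = 1.5/2.0 = 0.7500
x' = 4.5 + 0.7500·(sin 2.2618 − sin 0.2618) = 4.8838
y' = 1.5 − 0.7500·(cos 2.2618 − cos 0.2618) = 2.7024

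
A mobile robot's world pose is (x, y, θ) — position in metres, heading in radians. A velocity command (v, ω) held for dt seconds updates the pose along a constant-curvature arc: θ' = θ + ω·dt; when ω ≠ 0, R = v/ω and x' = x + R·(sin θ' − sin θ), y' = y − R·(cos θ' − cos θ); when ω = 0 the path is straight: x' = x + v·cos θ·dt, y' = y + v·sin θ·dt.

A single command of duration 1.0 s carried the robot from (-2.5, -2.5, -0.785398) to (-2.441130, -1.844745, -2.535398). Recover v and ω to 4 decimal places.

v = -0.7500, ω = -1.7500

Δθ = -2.535398 − -0.785398 = -1.750000
ω = Δθ/dt = -1.750000/1.0 = -1.7500
R = −Δy/(cos θ' − cos θ) = 0.4286
v = R·ω = 0.4286·-1.7500 = -0.7500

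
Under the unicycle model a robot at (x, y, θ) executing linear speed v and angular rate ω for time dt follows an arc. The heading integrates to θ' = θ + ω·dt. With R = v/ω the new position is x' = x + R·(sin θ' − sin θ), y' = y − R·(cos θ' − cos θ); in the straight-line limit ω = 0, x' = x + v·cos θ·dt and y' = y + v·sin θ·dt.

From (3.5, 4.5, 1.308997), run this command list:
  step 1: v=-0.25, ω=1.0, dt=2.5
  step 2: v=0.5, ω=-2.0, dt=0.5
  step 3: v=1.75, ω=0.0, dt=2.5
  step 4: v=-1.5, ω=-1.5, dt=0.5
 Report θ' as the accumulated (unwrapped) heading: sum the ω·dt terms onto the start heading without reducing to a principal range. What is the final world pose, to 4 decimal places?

step 1: θ'=3.8090 (R=-0.2500) → pose (3.8962, 4.2389, 3.8090)
step 2: θ'=2.8090 (R=-0.2500) → pose (3.6599, 4.1990, 2.8090)
step 3: θ'=2.8090 (straight) → pose (-0.4754, 5.6274, 2.8090)
step 4: θ'=2.0590 (R=1.0000) → pose (0.0813, 5.1513, 2.0590)

(0.0813, 5.1513, 2.0590)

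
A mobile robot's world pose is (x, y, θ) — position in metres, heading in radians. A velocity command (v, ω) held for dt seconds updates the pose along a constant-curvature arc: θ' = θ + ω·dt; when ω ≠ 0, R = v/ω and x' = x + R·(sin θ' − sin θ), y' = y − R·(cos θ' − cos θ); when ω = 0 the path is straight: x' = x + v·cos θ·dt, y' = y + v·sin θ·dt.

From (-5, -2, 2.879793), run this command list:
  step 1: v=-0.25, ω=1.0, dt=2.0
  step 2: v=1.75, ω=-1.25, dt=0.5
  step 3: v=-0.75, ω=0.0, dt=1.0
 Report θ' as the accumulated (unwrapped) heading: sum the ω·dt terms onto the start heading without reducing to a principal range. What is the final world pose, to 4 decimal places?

step 1: θ'=4.8798 (R=-0.2500) → pose (-4.6888, -1.7169, 4.8798)
step 2: θ'=4.2548 (R=-1.4000) → pose (-4.8133, -2.5686, 4.2548)
step 3: θ'=4.2548 (straight) → pose (-4.4819, -1.8958, 4.2548)

(-4.4819, -1.8958, 4.2548)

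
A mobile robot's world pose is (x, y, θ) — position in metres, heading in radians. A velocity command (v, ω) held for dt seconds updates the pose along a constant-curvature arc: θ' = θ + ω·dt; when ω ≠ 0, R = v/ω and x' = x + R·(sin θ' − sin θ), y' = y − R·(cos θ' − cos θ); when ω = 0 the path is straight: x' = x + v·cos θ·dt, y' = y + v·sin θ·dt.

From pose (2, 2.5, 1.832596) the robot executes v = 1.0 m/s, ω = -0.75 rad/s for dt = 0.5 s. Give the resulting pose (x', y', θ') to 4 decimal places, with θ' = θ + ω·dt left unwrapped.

(1.9631, 2.9957, 1.4576)

θ' = 1.8326 + -0.75·0.5 = 1.4576
R = v/ω = 1.0/-0.75 = -1.3333
x' = 2 + -1.3333·(sin 1.4576 − sin 1.8326) = 1.9631
y' = 2.5 − -1.3333·(cos 1.4576 − cos 1.8326) = 2.9957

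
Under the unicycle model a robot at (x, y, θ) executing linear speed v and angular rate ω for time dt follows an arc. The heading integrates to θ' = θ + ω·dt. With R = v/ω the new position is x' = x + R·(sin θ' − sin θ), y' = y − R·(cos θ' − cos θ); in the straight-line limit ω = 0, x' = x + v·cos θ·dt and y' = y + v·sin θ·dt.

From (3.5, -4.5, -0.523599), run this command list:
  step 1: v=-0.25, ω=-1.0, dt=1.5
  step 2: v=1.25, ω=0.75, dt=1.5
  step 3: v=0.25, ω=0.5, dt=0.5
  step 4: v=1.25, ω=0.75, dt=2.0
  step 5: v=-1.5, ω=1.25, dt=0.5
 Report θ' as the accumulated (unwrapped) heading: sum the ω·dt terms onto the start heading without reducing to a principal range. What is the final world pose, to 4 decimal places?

(5.6524, -6.4758, 1.4764)

step 1: θ'=-2.0236 (R=0.2500) → pose (3.4002, -4.1741, -2.0236)
step 2: θ'=-0.8986 (R=1.6667) → pose (3.5948, -5.9411, -0.8986)
step 3: θ'=-0.6486 (R=0.5000) → pose (3.6840, -6.0282, -0.6486)
step 4: θ'=0.8514 (R=1.6667) → pose (5.9445, -5.7982, 0.8514)
step 5: θ'=1.4764 (R=-1.2000) → pose (5.6524, -6.4758, 1.4764)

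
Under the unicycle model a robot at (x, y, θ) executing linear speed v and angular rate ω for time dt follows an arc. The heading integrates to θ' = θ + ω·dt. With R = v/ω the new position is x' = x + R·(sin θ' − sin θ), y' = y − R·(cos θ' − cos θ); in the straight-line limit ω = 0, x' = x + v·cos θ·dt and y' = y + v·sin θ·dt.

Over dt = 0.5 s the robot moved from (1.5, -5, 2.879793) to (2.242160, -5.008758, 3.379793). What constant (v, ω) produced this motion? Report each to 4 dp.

v = -1.5000, ω = 1.0000

Δθ = 3.379793 − 2.879793 = 0.500000
ω = Δθ/dt = 0.500000/0.5 = 1.0000
R = Δx/(sin θ' − sin θ) = -1.5000
v = R·ω = -1.5000·1.0000 = -1.5000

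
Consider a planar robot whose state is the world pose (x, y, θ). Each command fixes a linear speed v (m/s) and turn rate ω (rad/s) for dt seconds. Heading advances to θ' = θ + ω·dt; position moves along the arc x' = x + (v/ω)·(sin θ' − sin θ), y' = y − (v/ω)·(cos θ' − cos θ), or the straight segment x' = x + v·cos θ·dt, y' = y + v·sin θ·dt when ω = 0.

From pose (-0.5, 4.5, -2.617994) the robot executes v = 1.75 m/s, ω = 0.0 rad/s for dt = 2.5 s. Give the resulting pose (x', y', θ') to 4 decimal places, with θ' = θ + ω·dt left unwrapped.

θ' = -2.6180 + 0.0·2.5 = -2.6180
ω = 0 → straight: x' = -0.5 + 1.75·cos(-2.6180)·2.5 = -4.2889
y' = 4.5 + 1.75·sin(-2.6180)·2.5 = 2.3125

(-4.2889, 2.3125, -2.6180)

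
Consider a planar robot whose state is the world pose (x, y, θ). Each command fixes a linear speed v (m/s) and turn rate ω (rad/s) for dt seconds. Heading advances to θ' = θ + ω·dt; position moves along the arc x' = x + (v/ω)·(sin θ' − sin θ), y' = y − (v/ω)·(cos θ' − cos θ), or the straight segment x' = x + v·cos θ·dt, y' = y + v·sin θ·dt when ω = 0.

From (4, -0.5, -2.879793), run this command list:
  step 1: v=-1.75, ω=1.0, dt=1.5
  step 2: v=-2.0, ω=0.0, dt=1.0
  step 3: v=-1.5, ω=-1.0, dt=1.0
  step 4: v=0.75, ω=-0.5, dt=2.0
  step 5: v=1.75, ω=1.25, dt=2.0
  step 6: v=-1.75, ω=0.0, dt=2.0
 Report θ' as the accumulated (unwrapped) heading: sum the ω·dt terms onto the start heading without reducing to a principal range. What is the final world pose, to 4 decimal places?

(0.2939, 4.9286, -0.8798)

step 1: θ'=-1.3798 (R=-1.7500) → pose (5.2652, 1.5226, -1.3798)
step 2: θ'=-1.3798 (straight) → pose (4.8856, 3.4862, -1.3798)
step 3: θ'=-2.3798 (R=1.5000) → pose (5.3229, 4.8564, -2.3798)
step 4: θ'=-3.3798 (R=-1.5000) → pose (3.9337, 4.4841, -3.3798)
step 5: θ'=-0.8798 (R=1.4000) → pose (2.5245, 2.2314, -0.8798)
step 6: θ'=-0.8798 (straight) → pose (0.2939, 4.9286, -0.8798)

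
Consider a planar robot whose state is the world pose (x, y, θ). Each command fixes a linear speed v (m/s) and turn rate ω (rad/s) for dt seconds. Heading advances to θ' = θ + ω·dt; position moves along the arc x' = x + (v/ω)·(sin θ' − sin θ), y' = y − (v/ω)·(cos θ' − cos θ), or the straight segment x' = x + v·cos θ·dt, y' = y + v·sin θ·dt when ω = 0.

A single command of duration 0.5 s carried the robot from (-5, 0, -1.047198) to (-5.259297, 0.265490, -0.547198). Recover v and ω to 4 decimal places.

v = -0.7500, ω = 1.0000

Δθ = -0.547198 − -1.047198 = 0.500000
ω = Δθ/dt = 0.500000/0.5 = 1.0000
R = −Δy/(cos θ' − cos θ) = -0.7500
v = R·ω = -0.7500·1.0000 = -0.7500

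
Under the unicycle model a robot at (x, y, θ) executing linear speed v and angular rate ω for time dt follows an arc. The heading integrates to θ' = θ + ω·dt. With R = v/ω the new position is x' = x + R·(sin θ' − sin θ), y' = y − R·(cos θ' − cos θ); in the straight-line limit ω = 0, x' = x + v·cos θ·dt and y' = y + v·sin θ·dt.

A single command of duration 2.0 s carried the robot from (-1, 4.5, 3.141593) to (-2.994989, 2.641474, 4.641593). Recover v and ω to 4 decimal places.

Δθ = 4.641593 − 3.141593 = 1.500000
ω = Δθ/dt = 1.500000/2.0 = 0.7500
R = Δx/(sin θ' − sin θ) = 2.0000
v = R·ω = 2.0000·0.7500 = 1.5000

v = 1.5000, ω = 0.7500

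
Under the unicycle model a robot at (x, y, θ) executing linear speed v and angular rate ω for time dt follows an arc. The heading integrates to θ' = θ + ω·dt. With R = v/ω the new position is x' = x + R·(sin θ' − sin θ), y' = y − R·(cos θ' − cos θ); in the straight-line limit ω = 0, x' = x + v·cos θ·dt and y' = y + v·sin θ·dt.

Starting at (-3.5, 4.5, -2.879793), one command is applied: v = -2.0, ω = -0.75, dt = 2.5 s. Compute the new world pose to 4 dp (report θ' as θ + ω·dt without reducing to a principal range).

(-0.1455, 1.8112, -4.7548)

θ' = -2.8798 + -0.75·2.5 = -4.7548
R = v/ω = -2.0/-0.75 = 2.6667
x' = -3.5 + 2.6667·(sin -4.7548 − sin -2.8798) = -0.1455
y' = 4.5 − 2.6667·(cos -4.7548 − cos -2.8798) = 1.8112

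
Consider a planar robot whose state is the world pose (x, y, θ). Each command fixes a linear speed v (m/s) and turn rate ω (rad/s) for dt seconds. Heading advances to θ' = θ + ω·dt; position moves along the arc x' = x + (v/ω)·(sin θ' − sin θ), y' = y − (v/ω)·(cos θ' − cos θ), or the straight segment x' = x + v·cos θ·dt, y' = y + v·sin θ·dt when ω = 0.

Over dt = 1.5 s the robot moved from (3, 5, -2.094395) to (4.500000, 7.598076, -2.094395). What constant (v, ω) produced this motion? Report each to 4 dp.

Δθ = -2.094395 − -2.094395 = 0.000000
ω = Δθ/dt = 0.000000/1.5 = 0.0000
ω = 0 → v = (Δx·cos θ + Δy·sin θ)/dt = -2.0000

v = -2.0000, ω = 0.0000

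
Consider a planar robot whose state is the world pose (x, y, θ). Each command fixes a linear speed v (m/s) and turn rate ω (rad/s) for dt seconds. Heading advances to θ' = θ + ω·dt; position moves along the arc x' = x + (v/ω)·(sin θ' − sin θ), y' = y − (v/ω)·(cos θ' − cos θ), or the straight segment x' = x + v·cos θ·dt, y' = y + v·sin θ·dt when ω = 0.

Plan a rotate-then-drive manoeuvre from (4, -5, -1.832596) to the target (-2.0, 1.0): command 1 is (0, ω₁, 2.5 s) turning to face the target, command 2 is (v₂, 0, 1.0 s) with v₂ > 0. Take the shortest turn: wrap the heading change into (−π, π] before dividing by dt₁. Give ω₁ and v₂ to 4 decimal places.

heading to target = atan2(1−-5, -2−4) = 2.3562
Δθ = wrap(2.3562 − -1.8326) = -2.0944; ω₁ = Δθ/dt₁ = -0.8378
distance = √((-2−4)² + (1−-5)²) = 8.4853; v₂ = distance/dt₂ = 8.4853

ω₁ = -0.8378, v₂ = 8.4853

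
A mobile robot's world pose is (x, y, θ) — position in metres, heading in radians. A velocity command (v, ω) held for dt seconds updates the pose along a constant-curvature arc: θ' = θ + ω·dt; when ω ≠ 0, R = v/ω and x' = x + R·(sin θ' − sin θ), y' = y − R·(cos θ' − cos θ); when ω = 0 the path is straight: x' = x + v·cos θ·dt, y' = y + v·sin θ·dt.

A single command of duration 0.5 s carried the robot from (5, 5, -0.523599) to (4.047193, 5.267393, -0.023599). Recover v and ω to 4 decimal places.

Δθ = -0.023599 − -0.523599 = 0.500000
ω = Δθ/dt = 0.500000/0.5 = 1.0000
R = Δx/(sin θ' − sin θ) = -2.0000
v = R·ω = -2.0000·1.0000 = -2.0000

v = -2.0000, ω = 1.0000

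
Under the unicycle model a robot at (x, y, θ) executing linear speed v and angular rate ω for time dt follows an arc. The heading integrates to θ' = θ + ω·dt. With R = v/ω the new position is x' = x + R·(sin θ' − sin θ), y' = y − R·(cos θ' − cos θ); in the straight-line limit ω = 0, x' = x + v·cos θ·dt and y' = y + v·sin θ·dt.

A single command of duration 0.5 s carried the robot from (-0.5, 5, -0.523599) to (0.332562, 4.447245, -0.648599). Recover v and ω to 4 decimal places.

v = 2.0000, ω = -0.2500

Δθ = -0.648599 − -0.523599 = -0.125000
ω = Δθ/dt = -0.125000/0.5 = -0.2500
R = Δx/(sin θ' − sin θ) = -8.0000
v = R·ω = -8.0000·-0.2500 = 2.0000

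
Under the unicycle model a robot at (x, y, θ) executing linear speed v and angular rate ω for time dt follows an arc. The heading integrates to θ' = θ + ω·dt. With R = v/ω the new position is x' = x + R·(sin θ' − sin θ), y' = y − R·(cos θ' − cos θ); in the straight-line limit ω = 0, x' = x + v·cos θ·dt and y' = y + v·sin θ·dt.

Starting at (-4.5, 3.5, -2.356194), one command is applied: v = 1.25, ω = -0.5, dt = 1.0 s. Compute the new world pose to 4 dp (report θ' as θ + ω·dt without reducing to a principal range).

(-5.5639, 2.8689, -2.8562)

θ' = -2.3562 + -0.5·1.0 = -2.8562
R = v/ω = 1.25/-0.5 = -2.5000
x' = -4.5 + -2.5000·(sin -2.8562 − sin -2.3562) = -5.5639
y' = 3.5 − -2.5000·(cos -2.8562 − cos -2.3562) = 2.8689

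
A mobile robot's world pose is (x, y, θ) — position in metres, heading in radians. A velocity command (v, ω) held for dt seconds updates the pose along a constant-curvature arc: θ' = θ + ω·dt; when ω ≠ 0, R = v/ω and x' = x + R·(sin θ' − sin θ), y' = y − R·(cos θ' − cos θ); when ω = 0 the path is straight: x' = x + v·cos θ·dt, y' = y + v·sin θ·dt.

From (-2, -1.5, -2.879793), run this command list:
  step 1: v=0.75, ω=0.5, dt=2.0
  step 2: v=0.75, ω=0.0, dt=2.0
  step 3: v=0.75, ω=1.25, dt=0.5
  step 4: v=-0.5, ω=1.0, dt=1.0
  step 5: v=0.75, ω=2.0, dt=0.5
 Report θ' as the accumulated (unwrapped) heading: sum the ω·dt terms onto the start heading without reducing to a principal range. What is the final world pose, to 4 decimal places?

step 1: θ'=-1.8798 (R=1.5000) → pose (-3.0407, -2.4927, -1.8798)
step 2: θ'=-1.8798 (straight) → pose (-3.4969, -3.9217, -1.8798)
step 3: θ'=-1.2548 (R=0.6000) → pose (-3.4956, -4.2906, -1.2548)
step 4: θ'=-0.2548 (R=-0.5000) → pose (-3.8448, -3.9621, -0.2548)
step 5: θ'=0.7452 (R=0.3750) → pose (-3.4960, -3.8749, 0.7452)

(-3.4960, -3.8749, 0.7452)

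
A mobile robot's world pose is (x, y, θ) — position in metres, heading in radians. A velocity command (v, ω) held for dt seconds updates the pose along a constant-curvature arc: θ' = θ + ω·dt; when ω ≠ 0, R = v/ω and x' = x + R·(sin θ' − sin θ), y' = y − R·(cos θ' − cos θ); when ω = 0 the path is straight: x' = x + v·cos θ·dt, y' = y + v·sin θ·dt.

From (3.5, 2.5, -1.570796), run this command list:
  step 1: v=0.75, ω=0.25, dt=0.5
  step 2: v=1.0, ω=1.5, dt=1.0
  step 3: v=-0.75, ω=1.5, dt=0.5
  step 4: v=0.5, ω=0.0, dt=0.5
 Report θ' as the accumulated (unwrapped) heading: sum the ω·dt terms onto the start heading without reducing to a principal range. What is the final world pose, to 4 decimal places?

step 1: θ'=-1.4458 (R=3.0000) → pose (3.5234, 2.1260, -1.4458)
step 2: θ'=0.0542 (R=0.6667) → pose (4.2210, 1.5434, 0.0542)
step 3: θ'=0.8042 (R=-0.5000) → pose (3.8879, 1.3910, 0.8042)
step 4: θ'=0.8042 (straight) → pose (4.0614, 1.5711, 0.8042)

(4.0614, 1.5711, 0.8042)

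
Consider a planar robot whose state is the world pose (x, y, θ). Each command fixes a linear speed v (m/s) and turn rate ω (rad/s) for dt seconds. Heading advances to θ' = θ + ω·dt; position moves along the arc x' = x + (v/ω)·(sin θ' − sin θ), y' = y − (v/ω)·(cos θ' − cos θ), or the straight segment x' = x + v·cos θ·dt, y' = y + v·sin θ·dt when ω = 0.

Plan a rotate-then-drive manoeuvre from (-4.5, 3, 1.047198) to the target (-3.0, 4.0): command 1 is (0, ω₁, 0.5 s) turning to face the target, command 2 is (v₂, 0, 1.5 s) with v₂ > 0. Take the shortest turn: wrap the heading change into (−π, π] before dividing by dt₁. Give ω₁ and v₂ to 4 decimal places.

heading to target = atan2(4−3, -3−-4.5) = 0.5880
Δθ = wrap(0.5880 − 1.0472) = -0.4592; ω₁ = Δθ/dt₁ = -0.9184
distance = √((-3−-4.5)² + (4−3)²) = 1.8028; v₂ = distance/dt₂ = 1.2019

ω₁ = -0.9184, v₂ = 1.2019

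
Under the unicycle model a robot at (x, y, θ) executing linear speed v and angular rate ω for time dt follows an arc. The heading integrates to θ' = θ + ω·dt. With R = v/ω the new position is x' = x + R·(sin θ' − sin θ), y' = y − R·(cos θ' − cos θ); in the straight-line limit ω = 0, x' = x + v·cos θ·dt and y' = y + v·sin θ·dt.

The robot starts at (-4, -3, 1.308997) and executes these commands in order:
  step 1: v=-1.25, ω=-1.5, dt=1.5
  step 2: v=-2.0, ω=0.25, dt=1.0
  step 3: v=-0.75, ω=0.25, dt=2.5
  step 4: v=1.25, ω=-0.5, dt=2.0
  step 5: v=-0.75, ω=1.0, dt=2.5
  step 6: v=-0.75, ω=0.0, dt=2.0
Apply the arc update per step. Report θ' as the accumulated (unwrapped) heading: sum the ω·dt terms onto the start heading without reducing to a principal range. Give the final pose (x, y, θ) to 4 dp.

(-8.1399, -4.1724, 1.4340)

step 1: θ'=-0.9410 (R=0.8333) → pose (-5.4784, -3.2751, -0.9410)
step 2: θ'=-0.6910 (R=-8.0000) → pose (-6.8451, -1.8221, -0.6910)
step 3: θ'=-0.0660 (R=-3.0000) → pose (-8.5592, -1.1405, -0.0660)
step 4: θ'=-1.0660 (R=-2.5000) → pose (-6.5359, -2.4259, -1.0660)
step 5: θ'=1.4340 (R=-0.7500) → pose (-7.9353, -2.6864, 1.4340)
step 6: θ'=1.4340 (straight) → pose (-8.1399, -4.1724, 1.4340)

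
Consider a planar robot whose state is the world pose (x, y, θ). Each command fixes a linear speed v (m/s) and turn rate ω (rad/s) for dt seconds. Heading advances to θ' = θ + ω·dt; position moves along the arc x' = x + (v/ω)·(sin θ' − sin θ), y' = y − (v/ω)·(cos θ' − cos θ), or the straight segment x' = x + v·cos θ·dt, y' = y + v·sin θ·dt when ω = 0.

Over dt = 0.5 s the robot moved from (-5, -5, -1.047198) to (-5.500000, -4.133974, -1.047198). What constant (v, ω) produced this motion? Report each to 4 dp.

Δθ = -1.047198 − -1.047198 = 0.000000
ω = Δθ/dt = 0.000000/0.5 = 0.0000
ω = 0 → v = (Δx·cos θ + Δy·sin θ)/dt = -2.0000

v = -2.0000, ω = 0.0000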